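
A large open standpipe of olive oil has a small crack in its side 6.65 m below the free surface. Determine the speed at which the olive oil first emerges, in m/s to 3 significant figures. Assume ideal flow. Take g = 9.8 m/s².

v ≈ 11.4 m/s

With the surface at rest and both surface and jet at atmospheric pressure, Bernoulli gives ρg h = ½ρv², so v = √(2gh) = √(2·9.8·6.65) = 11.4 m/s.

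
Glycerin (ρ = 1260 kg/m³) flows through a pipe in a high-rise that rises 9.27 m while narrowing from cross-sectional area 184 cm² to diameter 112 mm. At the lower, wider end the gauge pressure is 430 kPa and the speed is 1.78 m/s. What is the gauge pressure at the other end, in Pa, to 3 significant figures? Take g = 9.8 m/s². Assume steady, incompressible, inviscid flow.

P₂ = 311000 Pa

The volume flow rate is constant, so v₂ = (A₁/A₂)v₁ = (184/98.5)·1.78 = 3.32 m/s.
Energy conservation along the streamline gives P₂ = P₁ − ½ρ(v₂² − v₁²) − ρg(h₂ − h₁).
P₂ = 430000 + ½·1260·(1.78² − 3.32²) − 1260·9.8·(+9.27) = 430000 + (-4970) − (114000) = 311000 Pa.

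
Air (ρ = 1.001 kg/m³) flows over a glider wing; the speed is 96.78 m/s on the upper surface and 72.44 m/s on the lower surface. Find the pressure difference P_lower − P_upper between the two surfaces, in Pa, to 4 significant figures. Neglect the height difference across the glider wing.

ΔP ≈ 2061 Pa

With negligible Δh, P + ½ρv² is constant, so P_low − P_up = ½ρ(v_up² − v_low²).
ΔP = ½·1.001·(96.78² − 72.44²) = 2061 Pa.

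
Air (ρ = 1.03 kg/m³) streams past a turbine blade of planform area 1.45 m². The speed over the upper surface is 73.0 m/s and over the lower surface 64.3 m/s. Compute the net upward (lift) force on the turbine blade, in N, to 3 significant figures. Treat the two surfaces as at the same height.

The faster flow above has the lower pressure; Bernoulli (same height) gives ΔP = ½ρ(v_up² − v_low²).
ΔP = ½·1.03·(73.0² − 64.3²) = 615 Pa.
Lift = ΔP · A = 615 × 1.45 = 892 N.

F = 892 N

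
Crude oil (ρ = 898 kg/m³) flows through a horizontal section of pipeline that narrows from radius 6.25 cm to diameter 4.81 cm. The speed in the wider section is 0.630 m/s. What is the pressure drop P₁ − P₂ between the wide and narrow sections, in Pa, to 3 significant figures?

ΔP ≈ 7950 Pa

By continuity, v₂ = v₁·A₁/A₂ = 0.630·(123/18.2) = 4.25 m/s.
The pipe is horizontal, so Bernoulli reduces to P₁ + ½ρv₁² = P₂ + ½ρv₂².
P₁ − P₂ = ½·898·(4.25² − 0.630²) = ½·898·17.7 = 7950 Pa.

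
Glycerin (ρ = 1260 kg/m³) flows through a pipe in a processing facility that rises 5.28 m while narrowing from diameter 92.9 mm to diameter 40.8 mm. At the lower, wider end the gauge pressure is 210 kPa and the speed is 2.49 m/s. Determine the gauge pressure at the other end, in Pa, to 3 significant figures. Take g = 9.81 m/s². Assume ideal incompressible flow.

P₂ = 43600 Pa

By continuity, v₂ = v₁·A₁/A₂ = 2.49·(67.8/13.1) = 12.9 m/s.
Energy conservation along the streamline gives P₂ = P₁ − ½ρ(v₂² − v₁²) − ρg(h₂ − h₁).
P₂ = 210000 + ½·1260·(2.49² − 12.9²) − 1260·9.81·(+5.28) = 210000 + (-101000) − (65300) = 43600 Pa.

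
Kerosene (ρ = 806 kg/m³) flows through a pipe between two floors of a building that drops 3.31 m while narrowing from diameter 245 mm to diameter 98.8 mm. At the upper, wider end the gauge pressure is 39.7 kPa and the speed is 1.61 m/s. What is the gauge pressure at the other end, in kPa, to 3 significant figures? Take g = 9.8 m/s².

P₂ = 27.4 kPa

Continuity gives A₁v₁ = A₂v₂, so v₂ = (471 cm²)/(76.7 cm²) × 1.61 m/s = 9.90 m/s.
Applying Bernoulli between the two ends and solving for P₂: P₂ = P₁ + ½ρ(v₁² − v₂²) − ρgΔh.
P₂ = 39700 + ½·806·(1.61² − 9.90²) − 806·9.8·(−3.31) = 39700 + (-38500) − (-26100) = 27400 Pa.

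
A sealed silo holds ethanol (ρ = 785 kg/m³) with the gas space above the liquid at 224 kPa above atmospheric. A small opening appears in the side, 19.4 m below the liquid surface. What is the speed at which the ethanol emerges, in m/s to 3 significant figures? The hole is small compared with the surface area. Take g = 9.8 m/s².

Take point 1 at the surface (v₁ ≈ 0) and point 2 at the hole (at atmospheric pressure). Bernoulli: P₁ + ρg h = P_atm + ½ρv₂².
With P₁ − P_atm = 224000 Pa, v₂ = √(2gh + 2ΔP/ρ) = √(2·9.8·19.4 + 2·224000/785) = 30.8 m/s.

v = 30.8 m/s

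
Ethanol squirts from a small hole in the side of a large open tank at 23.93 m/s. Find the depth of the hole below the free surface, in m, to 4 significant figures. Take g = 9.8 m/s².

h = 29.22 m

Torricelli: v = √(2gh), so h = v²/(2g).
h = 23.93²/(2·9.8) = 572.6/19.60 = 29.22 m.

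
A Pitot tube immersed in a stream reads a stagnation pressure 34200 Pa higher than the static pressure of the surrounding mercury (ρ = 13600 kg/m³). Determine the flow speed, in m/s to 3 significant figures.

At the stagnation point the flow is brought to rest, so Bernoulli gives P_stag − P_static = ½ρv².
v = √(2ΔP/ρ) = √(2·34200/13600) = 2.24 m/s.

v = 2.24 m/s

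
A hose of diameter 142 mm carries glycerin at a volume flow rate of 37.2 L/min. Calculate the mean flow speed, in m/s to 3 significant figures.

0.0391 m/s

Q = 37.2 L/min = 0.000620 m³/s.
v = Q/A = 0.000620 / 0.0158 = 0.0391 m/s.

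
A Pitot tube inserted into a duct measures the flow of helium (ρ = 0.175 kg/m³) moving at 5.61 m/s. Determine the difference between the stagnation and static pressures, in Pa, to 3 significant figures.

ΔP ≈ 2.75 Pa

The dynamic pressure equals the rise in static pressure at the stagnation point: ΔP = ½ρv².
ΔP = ½·0.175·5.61² = 2.75 Pa.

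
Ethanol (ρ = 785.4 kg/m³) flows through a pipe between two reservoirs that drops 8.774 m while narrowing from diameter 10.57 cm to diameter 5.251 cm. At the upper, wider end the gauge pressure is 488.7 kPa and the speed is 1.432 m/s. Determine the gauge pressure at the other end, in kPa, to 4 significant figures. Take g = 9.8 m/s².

Mass conservation (A₁v₁ = A₂v₂) gives v₂ = 1.432 × 87.75/21.66 = 5.802 m/s.
Energy conservation along the streamline gives P₂ = P₁ − ½ρ(v₂² − v₁²) − ρg(h₂ − h₁).
P₂ = 488700 + ½·785.4·(1.432² − 5.802²) − 785.4·9.8·(−8.774) = 488700 + (-12420) − (-67530) = 543800 Pa.

P₂ ≈ 543.8 kPa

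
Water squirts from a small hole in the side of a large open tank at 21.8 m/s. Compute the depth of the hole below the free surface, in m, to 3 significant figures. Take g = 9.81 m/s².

h = 24.2 m

Inverting v = √(2gh) gives h = v² / 2g.
h = 21.8²/(2·9.81) = 475/19.62 = 24.2 m.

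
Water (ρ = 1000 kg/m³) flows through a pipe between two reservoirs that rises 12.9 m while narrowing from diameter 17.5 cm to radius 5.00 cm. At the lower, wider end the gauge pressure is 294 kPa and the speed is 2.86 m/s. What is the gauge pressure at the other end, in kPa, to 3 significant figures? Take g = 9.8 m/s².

Mass conservation (A₁v₁ = A₂v₂) gives v₂ = 2.86 × 241/78.5 = 8.76 m/s.
Bernoulli: P₁ + ½ρv₁² + ρg h₁ = P₂ + ½ρv₂² + ρg h₂, so P₂ = P₁ + ½ρ(v₁² − v₂²) − ρg(h₂ − h₁).
P₂ = 294000 + ½·1000·(2.86² − 8.76²) − 1000·9.8·(+12.9) = 294000 + (-34300) − (126000) = 133000 Pa.

P₂ = 133 kPa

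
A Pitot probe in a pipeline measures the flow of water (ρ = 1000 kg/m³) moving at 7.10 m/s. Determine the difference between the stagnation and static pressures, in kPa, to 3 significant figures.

ΔP ≈ 25.2 kPa

At the stagnation point the flow is brought to rest, so Bernoulli gives P_stag − P_static = ½ρv².
ΔP = ½·1000·7.10² = 25200 Pa.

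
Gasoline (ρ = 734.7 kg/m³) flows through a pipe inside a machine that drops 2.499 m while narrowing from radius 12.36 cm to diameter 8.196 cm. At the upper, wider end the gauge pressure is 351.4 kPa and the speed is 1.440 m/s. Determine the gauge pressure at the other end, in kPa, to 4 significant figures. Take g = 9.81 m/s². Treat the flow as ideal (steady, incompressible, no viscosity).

Mass conservation (A₁v₁ = A₂v₂) gives v₂ = 1.440 × 479.9/52.76 = 13.10 m/s.
Energy conservation along the streamline gives P₂ = P₁ − ½ρ(v₂² − v₁²) − ρg(h₂ − h₁).
P₂ = 351400 + ½·734.7·(1.440² − 13.10²) − 734.7·9.81·(−2.499) = 351400 + (-62270) − (-18010) = 307100 Pa.

P₂ = 307.1 kPa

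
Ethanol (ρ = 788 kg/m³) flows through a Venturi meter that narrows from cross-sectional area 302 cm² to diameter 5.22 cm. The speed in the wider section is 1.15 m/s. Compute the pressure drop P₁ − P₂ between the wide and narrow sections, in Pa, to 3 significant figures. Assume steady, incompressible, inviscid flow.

By continuity, v₂ = v₁·A₁/A₂ = 1.15·(302/21.4) = 16.2 m/s.
The pipe is horizontal, so Bernoulli reduces to P₁ + ½ρv₁² = P₂ + ½ρv₂².
P₁ − P₂ = ½·788·(16.2² − 1.15²) = ½·788·262 = 103000 Pa.

ΔP ≈ 103000 Pa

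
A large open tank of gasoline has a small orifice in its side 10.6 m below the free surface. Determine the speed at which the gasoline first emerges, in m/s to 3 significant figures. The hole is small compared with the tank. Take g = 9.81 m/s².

With the surface at rest and both surface and jet at atmospheric pressure, Bernoulli gives ρg h = ½ρv², so v = √(2gh) = √(2·9.81·10.6) = 14.4 m/s.

14.4 m/s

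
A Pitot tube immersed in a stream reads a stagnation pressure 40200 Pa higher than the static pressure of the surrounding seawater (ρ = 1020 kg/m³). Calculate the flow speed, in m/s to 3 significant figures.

At the stagnation point the flow is brought to rest, so Bernoulli gives P_stag − P_static = ½ρv².
v = √(2ΔP/ρ) = √(2·40200/1020) = 8.88 m/s.

v ≈ 8.88 m/s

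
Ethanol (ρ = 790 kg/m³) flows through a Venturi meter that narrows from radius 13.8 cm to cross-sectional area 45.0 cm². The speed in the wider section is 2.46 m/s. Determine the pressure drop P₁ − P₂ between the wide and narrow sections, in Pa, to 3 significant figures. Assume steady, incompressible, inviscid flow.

Continuity gives A₁v₁ = A₂v₂, so v₂ = (598 cm²)/(45.0 cm²) × 2.46 m/s = 32.7 m/s.
The pipe is horizontal, so Bernoulli reduces to P₁ + ½ρv₁² = P₂ + ½ρv₂².
P₁ − P₂ = ½·790·(32.7² − 2.46²) = ½·790·1060 = 420000 Pa.

ΔP ≈ 420000 Pa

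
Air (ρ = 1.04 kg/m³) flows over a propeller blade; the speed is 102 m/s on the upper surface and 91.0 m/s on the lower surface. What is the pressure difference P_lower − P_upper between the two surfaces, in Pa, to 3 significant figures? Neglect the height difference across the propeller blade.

1100 Pa

With negligible Δh, P + ½ρv² is constant, so P_low − P_up = ½ρ(v_up² − v_low²).
ΔP = ½·1.04·(102² − 91.0²) = 1100 Pa.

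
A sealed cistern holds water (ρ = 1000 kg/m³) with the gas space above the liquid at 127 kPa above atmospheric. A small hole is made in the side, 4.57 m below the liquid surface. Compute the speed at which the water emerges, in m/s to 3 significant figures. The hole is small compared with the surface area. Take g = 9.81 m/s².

Take point 1 at the surface (v₁ ≈ 0) and point 2 at the hole (at atmospheric pressure). Bernoulli: P₁ + ρg h = P_atm + ½ρv₂².
With P₁ − P_atm = 127000 Pa, v₂ = √(2gh + 2ΔP/ρ) = √(2·9.81·4.57 + 2·127000/1000) = 18.5 m/s.

18.5 m/s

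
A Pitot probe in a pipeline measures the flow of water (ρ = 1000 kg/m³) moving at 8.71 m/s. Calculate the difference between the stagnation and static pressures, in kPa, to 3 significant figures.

ΔP ≈ 37.9 kPa

The dynamic pressure equals the rise in static pressure at the stagnation point: ΔP = ½ρv².
ΔP = ½·1000·8.71² = 37900 Pa.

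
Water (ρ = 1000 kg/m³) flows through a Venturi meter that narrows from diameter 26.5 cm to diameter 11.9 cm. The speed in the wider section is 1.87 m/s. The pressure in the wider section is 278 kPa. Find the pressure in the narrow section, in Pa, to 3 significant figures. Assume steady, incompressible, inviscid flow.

P₂ ≈ 237000 Pa

Mass conservation (A₁v₁ = A₂v₂) gives v₂ = 1.87 × 552/111 = 9.27 m/s.
Bernoulli (h₁ = h₂): P₁ − P₂ = ½ρ(v₂² − v₁²).
P₂ = P₁ − ½ρ(v₂² − v₁²) = 278000 − ½·1000·(9.27² − 1.87²) = 278000 − 41200 = 237000 Pa.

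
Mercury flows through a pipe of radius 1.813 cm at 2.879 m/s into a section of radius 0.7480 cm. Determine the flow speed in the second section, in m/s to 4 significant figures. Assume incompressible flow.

Continuity gives A₁v₁ = A₂v₂, so v₂ = (10.33 cm²)/(1.758 cm²) × 2.879 m/s = 16.91 m/s.

v₂ = 16.91 m/s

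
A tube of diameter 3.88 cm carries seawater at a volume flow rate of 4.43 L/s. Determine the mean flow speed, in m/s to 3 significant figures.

v ≈ 3.75 m/s

Q = 4.43 L/s = 0.00443 m³/s.
v = Q/A = 0.00443 / 0.00118 = 3.75 m/s.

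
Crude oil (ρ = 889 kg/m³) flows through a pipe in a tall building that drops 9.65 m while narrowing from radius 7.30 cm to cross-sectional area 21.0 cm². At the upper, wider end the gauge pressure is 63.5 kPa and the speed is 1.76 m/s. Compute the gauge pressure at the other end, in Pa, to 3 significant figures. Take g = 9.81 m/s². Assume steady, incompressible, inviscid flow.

Continuity gives A₁v₁ = A₂v₂, so v₂ = (167 cm²)/(21.0 cm²) × 1.76 m/s = 14.0 m/s.
Bernoulli: P₁ + ½ρv₁² + ρg h₁ = P₂ + ½ρv₂² + ρg h₂, so P₂ = P₁ + ½ρ(v₁² − v₂²) − ρg(h₂ − h₁).
P₂ = 63500 + ½·889·(1.76² − 14.0²) − 889·9.81·(−9.65) = 63500 + (-86100) − (-84200) = 61500 Pa.

P₂ = 61500 Pa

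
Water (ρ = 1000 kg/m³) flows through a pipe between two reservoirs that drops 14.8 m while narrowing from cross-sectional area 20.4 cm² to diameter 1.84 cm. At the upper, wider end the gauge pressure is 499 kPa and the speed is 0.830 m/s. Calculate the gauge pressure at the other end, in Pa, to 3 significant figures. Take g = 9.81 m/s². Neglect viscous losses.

By continuity, v₂ = v₁·A₁/A₂ = 0.830·(20.4/2.66) = 6.37 m/s.
Bernoulli: P₁ + ½ρv₁² + ρg h₁ = P₂ + ½ρv₂² + ρg h₂, so P₂ = P₁ + ½ρ(v₁² − v₂²) − ρg(h₂ − h₁).
P₂ = 499000 + ½·1000·(0.830² − 6.37²) − 1000·9.81·(−14.8) = 499000 + (-19900) − (-145000) = 624000 Pa.

P₂ = 624000 Pa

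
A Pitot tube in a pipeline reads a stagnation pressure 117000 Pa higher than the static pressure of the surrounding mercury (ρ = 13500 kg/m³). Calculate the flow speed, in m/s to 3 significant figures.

v = 4.16 m/s

At the stagnation point the flow is brought to rest, so Bernoulli gives P_stag − P_static = ½ρv².
v = √(2ΔP/ρ) = √(2·117000/13500) = 4.16 m/s.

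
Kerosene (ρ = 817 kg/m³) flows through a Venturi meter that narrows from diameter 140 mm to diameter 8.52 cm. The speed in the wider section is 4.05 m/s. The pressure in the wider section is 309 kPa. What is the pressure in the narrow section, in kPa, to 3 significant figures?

P₂ ≈ 267 kPa

Mass conservation (A₁v₁ = A₂v₂) gives v₂ = 4.05 × 154/57.0 = 10.9 m/s.
With no height change, Bernoulli's equation is P₁ + ½ρv₁² = P₂ + ½ρv₂².
P₂ = P₁ − ½ρ(v₂² − v₁²) = 309000 − ½·817·(10.9² − 4.05²) = 309000 − 42100 = 267000 Pa.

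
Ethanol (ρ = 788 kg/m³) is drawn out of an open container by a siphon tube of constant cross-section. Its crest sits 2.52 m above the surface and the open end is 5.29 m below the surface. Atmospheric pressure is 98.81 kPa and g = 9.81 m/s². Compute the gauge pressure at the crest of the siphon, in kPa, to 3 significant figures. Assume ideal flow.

P_gauge ≈ -60.4 kPa

Bernoulli surface→outlet gives ½v² = g·h_out, so v = √(2·9.81·5.29) = 10.2 m/s.
With constant cross-section the crest speed equals v; applying Bernoulli from the surface up to the crest, P_top = P_atm − ½ρv² − ρg·h_top.
P_top = 98810 − ½·788·10.2² − 788·9.81·2.52 = 38400 Pa. So P_gauge = P_top − P_atm = -60400 Pa.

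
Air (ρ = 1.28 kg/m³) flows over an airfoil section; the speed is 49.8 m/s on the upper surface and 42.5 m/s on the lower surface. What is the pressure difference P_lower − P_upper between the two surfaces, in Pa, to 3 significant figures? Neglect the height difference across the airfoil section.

Bernoulli (same height): P_lower − P_upper = ½ρ(v_upper² − v_lower²).
ΔP = ½·1.28·(49.8² − 42.5²) = 431 Pa.

431 Pa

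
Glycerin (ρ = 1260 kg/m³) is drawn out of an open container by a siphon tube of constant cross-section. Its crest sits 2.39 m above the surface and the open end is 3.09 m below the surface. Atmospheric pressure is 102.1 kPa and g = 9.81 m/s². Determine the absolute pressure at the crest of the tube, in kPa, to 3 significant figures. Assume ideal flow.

P_top ≈ 34.4 kPa

The outlet speed comes from Torricelli: v = √(2g·3.09) = 7.79 m/s.
Continuity keeps v the same throughout the tube; from surface to crest, P_atm + 0 = P_top + ½ρv² + ρg·h_top.
P_top = 102100 − ½·1260·7.79² − 1260·9.81·2.39 = 34400 Pa.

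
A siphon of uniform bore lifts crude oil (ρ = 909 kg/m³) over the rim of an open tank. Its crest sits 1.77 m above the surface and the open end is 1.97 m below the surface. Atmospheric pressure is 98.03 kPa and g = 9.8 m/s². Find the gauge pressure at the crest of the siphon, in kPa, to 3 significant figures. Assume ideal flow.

From the surface to the outlet (both open to atmosphere, surface at rest): v = √(2g·h_out) = √(2·9.8·1.97) = 6.21 m/s.
With constant cross-section the crest speed equals v; applying Bernoulli from the surface up to the crest, P_top = P_atm − ½ρv² − ρg·h_top.
P_top = 98030 − ½·909·6.21² − 909·9.8·1.77 = 64700 Pa. So P_gauge = P_top − P_atm = -33300 Pa.

P_gauge ≈ -33.3 kPa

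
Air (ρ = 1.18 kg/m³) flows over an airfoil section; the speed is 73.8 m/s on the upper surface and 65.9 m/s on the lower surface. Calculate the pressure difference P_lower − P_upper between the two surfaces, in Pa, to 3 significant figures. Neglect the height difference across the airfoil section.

Bernoulli (same height): P_lower − P_upper = ½ρ(v_upper² − v_lower²).
ΔP = ½·1.18·(73.8² − 65.9²) = 651 Pa.

ΔP = 651 Pa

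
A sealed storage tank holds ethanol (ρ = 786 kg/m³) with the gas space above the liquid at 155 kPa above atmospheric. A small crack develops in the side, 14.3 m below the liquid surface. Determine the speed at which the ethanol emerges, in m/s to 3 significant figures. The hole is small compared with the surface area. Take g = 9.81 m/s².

v = 26.0 m/s

Take point 1 at the surface (v₁ ≈ 0) and point 2 at the hole (at atmospheric pressure). Bernoulli: P₁ + ρg h = P_atm + ½ρv₂².
With P₁ − P_atm = 155000 Pa, v₂ = √(2gh + 2ΔP/ρ) = √(2·9.81·14.3 + 2·155000/786) = 26.0 m/s.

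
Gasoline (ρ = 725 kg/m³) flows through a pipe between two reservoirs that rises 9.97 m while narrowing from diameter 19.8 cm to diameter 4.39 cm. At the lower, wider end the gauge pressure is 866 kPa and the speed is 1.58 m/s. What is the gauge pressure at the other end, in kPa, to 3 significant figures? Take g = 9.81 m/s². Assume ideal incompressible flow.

422 kPa

By continuity, v₂ = v₁·A₁/A₂ = 1.58·(308/15.1) = 32.1 m/s.
Applying Bernoulli between the two ends and solving for P₂: P₂ = P₁ + ½ρ(v₁² − v₂²) − ρgΔh.
P₂ = 866000 + ½·725·(1.58² − 32.1²) − 725·9.81·(+9.97) = 866000 + (-374000) − (70900) = 422000 Pa.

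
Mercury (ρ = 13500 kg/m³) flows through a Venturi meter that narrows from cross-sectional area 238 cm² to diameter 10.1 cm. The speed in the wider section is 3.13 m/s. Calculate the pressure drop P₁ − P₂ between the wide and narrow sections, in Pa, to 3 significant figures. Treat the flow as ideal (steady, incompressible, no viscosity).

Mass conservation (A₁v₁ = A₂v₂) gives v₂ = 3.13 × 238/80.1 = 9.30 m/s.
With no height change, Bernoulli's equation is P₁ + ½ρv₁² = P₂ + ½ρv₂².
P₁ − P₂ = ½·13500·(9.30² − 3.13²) = ½·13500·76.7 = 517000 Pa.

517000 Pa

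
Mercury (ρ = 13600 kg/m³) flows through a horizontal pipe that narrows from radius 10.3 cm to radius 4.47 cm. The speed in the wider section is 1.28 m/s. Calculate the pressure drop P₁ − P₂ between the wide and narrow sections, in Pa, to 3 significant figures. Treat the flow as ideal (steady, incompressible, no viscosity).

Continuity gives A₁v₁ = A₂v₂, so v₂ = (333 cm²)/(62.8 cm²) × 1.28 m/s = 6.80 m/s.
Bernoulli (h₁ = h₂): P₁ − P₂ = ½ρ(v₂² − v₁²).
P₁ − P₂ = ½·13600·(6.80² − 1.28²) = ½·13600·44.6 = 303000 Pa.

ΔP ≈ 303000 Pa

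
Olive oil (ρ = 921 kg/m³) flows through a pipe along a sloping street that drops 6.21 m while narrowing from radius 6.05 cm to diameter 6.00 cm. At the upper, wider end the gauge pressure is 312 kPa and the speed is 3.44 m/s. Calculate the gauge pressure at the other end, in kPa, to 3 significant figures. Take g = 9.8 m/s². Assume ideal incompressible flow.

P₂ = 283 kPa

Mass conservation (A₁v₁ = A₂v₂) gives v₂ = 3.44 × 115/28.3 = 14.0 m/s.
Bernoulli: P₁ + ½ρv₁² + ρg h₁ = P₂ + ½ρv₂² + ρg h₂, so P₂ = P₁ + ½ρ(v₁² − v₂²) − ρg(h₂ − h₁).
P₂ = 312000 + ½·921·(3.44² − 14.0²) − 921·9.8·(−6.21) = 312000 + (-84700) − (-56100) = 283000 Pa.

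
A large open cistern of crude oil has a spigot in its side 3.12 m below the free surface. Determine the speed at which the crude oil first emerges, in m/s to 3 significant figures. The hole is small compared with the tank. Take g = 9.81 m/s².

7.82 m/s

The surface is effectively still and both ends are open, so ½v² = gh and v = √(2·9.81·3.12) = 7.82 m/s.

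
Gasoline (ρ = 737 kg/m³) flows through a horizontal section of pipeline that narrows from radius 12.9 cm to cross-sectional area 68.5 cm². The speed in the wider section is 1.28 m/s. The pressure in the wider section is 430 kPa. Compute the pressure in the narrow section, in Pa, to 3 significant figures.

P₂ ≈ 395000 Pa

Mass conservation (A₁v₁ = A₂v₂) gives v₂ = 1.28 × 523/68.5 = 9.77 m/s.
With no height change, Bernoulli's equation is P₁ + ½ρv₁² = P₂ + ½ρv₂².
P₂ = P₁ − ½ρ(v₂² − v₁²) = 430000 − ½·737·(9.77² − 1.28²) = 430000 − 34600 = 395000 Pa.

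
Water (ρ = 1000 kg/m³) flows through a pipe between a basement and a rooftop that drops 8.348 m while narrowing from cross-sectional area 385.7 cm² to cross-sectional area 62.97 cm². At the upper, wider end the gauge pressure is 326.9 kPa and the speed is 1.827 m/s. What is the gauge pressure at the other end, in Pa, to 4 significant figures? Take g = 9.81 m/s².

By continuity, v₂ = v₁·A₁/A₂ = 1.827·(385.7/62.97) = 11.19 m/s.
Applying Bernoulli between the two ends and solving for P₂: P₂ = P₁ + ½ρ(v₁² − v₂²) − ρgΔh.
P₂ = 326900 + ½·1000·(1.827² − 11.19²) − 1000·9.81·(−8.348) = 326900 + (-60950) − (-81890) = 347800 Pa.

P₂ ≈ 347800 Pa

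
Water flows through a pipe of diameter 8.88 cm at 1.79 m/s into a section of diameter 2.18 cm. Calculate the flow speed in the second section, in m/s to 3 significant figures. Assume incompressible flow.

Mass conservation (A₁v₁ = A₂v₂) gives v₂ = 1.79 × 61.9/3.73 = 29.7 m/s.

v₂ ≈ 29.7 m/s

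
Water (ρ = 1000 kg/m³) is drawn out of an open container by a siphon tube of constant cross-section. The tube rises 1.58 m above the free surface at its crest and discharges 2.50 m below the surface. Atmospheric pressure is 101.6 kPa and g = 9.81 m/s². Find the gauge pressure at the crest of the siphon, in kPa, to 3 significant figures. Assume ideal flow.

Bernoulli surface→outlet gives ½v² = g·h_out, so v = √(2·9.81·2.50) = 7.00 m/s.
Continuity keeps v the same throughout the tube; from surface to crest, P_atm + 0 = P_top + ½ρv² + ρg·h_top.
P_top = 101600 − ½·1000·7.00² − 1000·9.81·1.58 = 61600 Pa. So P_gauge = P_top − P_atm = -40000 Pa.

P_gauge ≈ -40.0 kPa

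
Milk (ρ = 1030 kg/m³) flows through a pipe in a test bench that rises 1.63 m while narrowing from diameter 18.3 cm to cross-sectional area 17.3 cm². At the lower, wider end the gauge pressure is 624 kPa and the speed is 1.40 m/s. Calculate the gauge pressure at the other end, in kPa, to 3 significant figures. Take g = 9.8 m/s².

P₂ ≈ 375 kPa

The volume flow rate is constant, so v₂ = (A₁/A₂)v₁ = (263/17.3)·1.40 = 21.3 m/s.
Applying Bernoulli between the two ends and solving for P₂: P₂ = P₁ + ½ρ(v₁² − v₂²) − ρgΔh.
P₂ = 624000 + ½·1030·(1.40² − 21.3²) − 1030·9.8·(+1.63) = 624000 + (-232000) − (16500) = 375000 Pa.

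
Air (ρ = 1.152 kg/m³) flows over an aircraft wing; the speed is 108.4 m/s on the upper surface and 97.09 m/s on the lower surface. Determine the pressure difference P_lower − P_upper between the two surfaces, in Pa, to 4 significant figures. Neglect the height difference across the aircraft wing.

ΔP ≈ 1339 Pa

Bernoulli (same height): P_lower − P_upper = ½ρ(v_upper² − v_lower²).
ΔP = ½·1.152·(108.4² − 97.09²) = 1339 Pa.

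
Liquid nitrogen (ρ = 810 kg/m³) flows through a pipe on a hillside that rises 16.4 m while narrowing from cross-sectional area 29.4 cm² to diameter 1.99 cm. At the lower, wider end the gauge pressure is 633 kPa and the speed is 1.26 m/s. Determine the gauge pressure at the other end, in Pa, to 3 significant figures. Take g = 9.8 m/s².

446000 Pa

By continuity, v₂ = v₁·A₁/A₂ = 1.26·(29.4/3.11) = 11.9 m/s.
Energy conservation along the streamline gives P₂ = P₁ − ½ρ(v₂² − v₁²) − ρg(h₂ − h₁).
P₂ = 633000 + ½·810·(1.26² − 11.9²) − 810·9.8·(+16.4) = 633000 + (-56800) − (130000) = 446000 Pa.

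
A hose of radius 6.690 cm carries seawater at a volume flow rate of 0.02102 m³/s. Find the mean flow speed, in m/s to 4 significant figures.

Q = 0.02102 m³/s = 0.02102 m³/s.
v = Q/A = 0.02102 / 0.01406 = 1.495 m/s.

v = 1.495 m/s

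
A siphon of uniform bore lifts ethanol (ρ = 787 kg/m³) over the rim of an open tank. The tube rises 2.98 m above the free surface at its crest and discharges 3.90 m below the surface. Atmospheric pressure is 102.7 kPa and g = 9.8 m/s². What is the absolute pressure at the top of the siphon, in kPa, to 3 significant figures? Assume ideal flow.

The outlet speed comes from Torricelli: v = √(2g·3.90) = 8.74 m/s.
Continuity keeps v the same throughout the tube; from surface to crest, P_atm + 0 = P_top + ½ρv² + ρg·h_top.
P_top = 102700 − ½·787·8.74² − 787·9.8·2.98 = 49600 Pa.

49.6 kPa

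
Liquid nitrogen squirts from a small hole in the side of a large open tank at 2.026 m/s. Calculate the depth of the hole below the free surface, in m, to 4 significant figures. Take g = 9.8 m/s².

Torricelli: v = √(2gh), so h = v²/(2g).
h = 2.026²/(2·9.8) = 4.105/19.60 = 0.2094 m.

h ≈ 0.2094 m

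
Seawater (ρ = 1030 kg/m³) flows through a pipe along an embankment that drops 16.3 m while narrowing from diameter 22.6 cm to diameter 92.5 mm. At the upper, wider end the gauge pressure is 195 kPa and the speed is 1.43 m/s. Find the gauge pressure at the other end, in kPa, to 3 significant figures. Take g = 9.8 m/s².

P₂ = 323 kPa

The volume flow rate is constant, so v₂ = (A₁/A₂)v₁ = (401/67.2)·1.43 = 8.54 m/s.
Energy conservation along the streamline gives P₂ = P₁ − ½ρ(v₂² − v₁²) − ρg(h₂ − h₁).
P₂ = 195000 + ½·1030·(1.43² − 8.54²) − 1030·9.8·(−16.3) = 195000 + (-36500) − (-165000) = 323000 Pa.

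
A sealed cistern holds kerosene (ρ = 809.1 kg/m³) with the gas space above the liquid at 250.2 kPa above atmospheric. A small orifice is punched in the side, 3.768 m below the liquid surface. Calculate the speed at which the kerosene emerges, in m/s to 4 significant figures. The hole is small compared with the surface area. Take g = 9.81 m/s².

Take point 1 at the surface (v₁ ≈ 0) and point 2 at the hole (at atmospheric pressure). Bernoulli: P₁ + ρg h = P_atm + ½ρv₂².
With P₁ − P_atm = 250200 Pa, v₂ = √(2gh + 2ΔP/ρ) = √(2·9.81·3.768 + 2·250200/809.1) = 26.31 m/s.

v ≈ 26.31 m/s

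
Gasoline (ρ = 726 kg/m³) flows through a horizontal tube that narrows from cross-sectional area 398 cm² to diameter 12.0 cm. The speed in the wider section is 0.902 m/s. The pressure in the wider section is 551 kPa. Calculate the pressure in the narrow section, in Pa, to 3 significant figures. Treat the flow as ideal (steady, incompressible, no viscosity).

P₂ = 548000 Pa

Continuity gives A₁v₁ = A₂v₂, so v₂ = (398 cm²)/(113 cm²) × 0.902 m/s = 3.17 m/s.
Along the horizontal streamline, P + ½ρv² is constant.
P₂ = P₁ − ½ρ(v₂² − v₁²) = 551000 − ½·726·(3.17² − 0.902²) = 551000 − 3360 = 548000 Pa.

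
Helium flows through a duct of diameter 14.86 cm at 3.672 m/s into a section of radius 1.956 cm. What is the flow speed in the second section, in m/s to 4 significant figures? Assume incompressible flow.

v₂ = 52.98 m/s

The volume flow rate is constant, so v₂ = (A₁/A₂)v₁ = (173.4/12.02)·3.672 = 52.98 m/s.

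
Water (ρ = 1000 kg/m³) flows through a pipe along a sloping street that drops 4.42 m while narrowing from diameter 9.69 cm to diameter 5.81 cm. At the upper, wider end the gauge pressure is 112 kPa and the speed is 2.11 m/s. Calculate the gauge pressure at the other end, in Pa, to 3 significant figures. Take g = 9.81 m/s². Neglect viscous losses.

P₂ = 140000 Pa

Continuity gives A₁v₁ = A₂v₂, so v₂ = (73.7 cm²)/(26.5 cm²) × 2.11 m/s = 5.87 m/s.
Energy conservation along the streamline gives P₂ = P₁ − ½ρ(v₂² − v₁²) − ρg(h₂ − h₁).
P₂ = 112000 + ½·1000·(2.11² − 5.87²) − 1000·9.81·(−4.42) = 112000 + (-15000) − (-43400) = 140000 Pa.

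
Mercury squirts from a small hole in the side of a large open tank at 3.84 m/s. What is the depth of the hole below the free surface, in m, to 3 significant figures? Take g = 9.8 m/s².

Inverting v = √(2gh) gives h = v² / 2g.
h = 3.84²/(2·9.8) = 14.7/19.60 = 0.752 m.

h = 0.752 m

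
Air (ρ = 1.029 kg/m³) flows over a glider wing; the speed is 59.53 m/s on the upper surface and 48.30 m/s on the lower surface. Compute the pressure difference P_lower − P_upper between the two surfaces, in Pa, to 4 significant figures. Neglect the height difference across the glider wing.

623.0 Pa

With negligible Δh, P + ½ρv² is constant, so P_low − P_up = ½ρ(v_up² − v_low²).
ΔP = ½·1.029·(59.53² − 48.30²) = 623.0 Pa.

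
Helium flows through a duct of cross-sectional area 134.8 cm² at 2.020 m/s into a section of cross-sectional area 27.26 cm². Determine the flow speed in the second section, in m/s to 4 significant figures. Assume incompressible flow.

The volume flow rate is constant, so v₂ = (A₁/A₂)v₁ = (134.8/27.26)·2.020 = 9.989 m/s.

v₂ ≈ 9.989 m/s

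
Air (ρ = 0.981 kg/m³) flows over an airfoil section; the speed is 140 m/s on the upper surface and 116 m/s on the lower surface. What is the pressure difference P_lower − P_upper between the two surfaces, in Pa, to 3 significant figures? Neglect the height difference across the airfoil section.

3010 Pa

With negligible Δh, P + ½ρv² is constant, so P_low − P_up = ½ρ(v_up² − v_low²).
ΔP = ½·0.981·(140² − 116²) = 3010 Pa.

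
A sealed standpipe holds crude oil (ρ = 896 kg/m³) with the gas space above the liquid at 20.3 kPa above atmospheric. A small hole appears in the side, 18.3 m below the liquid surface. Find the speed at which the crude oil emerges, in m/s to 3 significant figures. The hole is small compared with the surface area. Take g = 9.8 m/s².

v ≈ 20.1 m/s

Take point 1 at the surface (v₁ ≈ 0) and point 2 at the hole (at atmospheric pressure). Bernoulli: P₁ + ρg h = P_atm + ½ρv₂².
With P₁ − P_atm = 20300 Pa, v₂ = √(2gh + 2ΔP/ρ) = √(2·9.8·18.3 + 2·20300/896) = 20.1 m/s.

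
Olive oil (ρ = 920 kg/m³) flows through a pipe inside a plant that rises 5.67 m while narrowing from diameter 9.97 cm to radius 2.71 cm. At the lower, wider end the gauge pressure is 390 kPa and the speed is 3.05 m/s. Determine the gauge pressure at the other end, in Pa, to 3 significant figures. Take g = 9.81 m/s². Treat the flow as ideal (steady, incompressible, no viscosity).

P₂ ≈ 294000 Pa

Mass conservation (A₁v₁ = A₂v₂) gives v₂ = 3.05 × 78.1/23.1 = 10.3 m/s.
Bernoulli: P₁ + ½ρv₁² + ρg h₁ = P₂ + ½ρv₂² + ρg h₂, so P₂ = P₁ + ½ρ(v₁² − v₂²) − ρg(h₂ − h₁).
P₂ = 390000 + ½·920·(3.05² − 10.3²) − 920·9.81·(+5.67) = 390000 + (-44700) − (51200) = 294000 Pa.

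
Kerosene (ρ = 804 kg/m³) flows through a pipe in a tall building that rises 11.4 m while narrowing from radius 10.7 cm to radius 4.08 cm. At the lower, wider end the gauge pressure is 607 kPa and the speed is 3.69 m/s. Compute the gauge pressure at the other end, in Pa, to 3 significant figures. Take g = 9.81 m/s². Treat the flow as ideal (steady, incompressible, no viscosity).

By continuity, v₂ = v₁·A₁/A₂ = 3.69·(360/52.3) = 25.4 m/s.
Bernoulli: P₁ + ½ρv₁² + ρg h₁ = P₂ + ½ρv₂² + ρg h₂, so P₂ = P₁ + ½ρ(v₁² − v₂²) − ρg(h₂ − h₁).
P₂ = 607000 + ½·804·(3.69² − 25.4²) − 804·9.81·(+11.4) = 607000 + (-253000) − (89900) = 264000 Pa.

P₂ ≈ 264000 Pa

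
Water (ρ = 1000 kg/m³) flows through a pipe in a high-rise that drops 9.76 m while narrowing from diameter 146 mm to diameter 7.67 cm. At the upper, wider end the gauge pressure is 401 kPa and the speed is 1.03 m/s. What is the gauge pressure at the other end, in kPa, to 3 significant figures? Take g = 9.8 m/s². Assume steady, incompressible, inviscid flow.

P₂ ≈ 490 kPa

Continuity gives A₁v₁ = A₂v₂, so v₂ = (167 cm²)/(46.2 cm²) × 1.03 m/s = 3.73 m/s.
Applying Bernoulli between the two ends and solving for P₂: P₂ = P₁ + ½ρ(v₁² − v₂²) − ρgΔh.
P₂ = 401000 + ½·1000·(1.03² − 3.73²) − 1000·9.8·(−9.76) = 401000 + (-6430) − (-95600) = 490000 Pa.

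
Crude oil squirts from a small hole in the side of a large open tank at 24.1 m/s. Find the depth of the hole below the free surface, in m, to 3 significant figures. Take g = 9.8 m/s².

Torricelli: v = √(2gh), so h = v²/(2g).
h = 24.1²/(2·9.8) = 581/19.60 = 29.6 m.

h = 29.6 m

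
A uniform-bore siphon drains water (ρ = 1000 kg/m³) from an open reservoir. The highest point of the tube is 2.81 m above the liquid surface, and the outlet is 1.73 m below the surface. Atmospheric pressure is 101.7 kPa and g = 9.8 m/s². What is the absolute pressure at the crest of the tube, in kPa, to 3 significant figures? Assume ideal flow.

P_top ≈ 57.2 kPa

Bernoulli surface→outlet gives ½v² = g·h_out, so v = √(2·9.8·1.73) = 5.82 m/s.
The bore is uniform, so the speed at the crest is the same v. Bernoulli surface→crest: P_atm = P_top + ½ρv² + ρg·h_top.
P_top = 101700 − ½·1000·5.82² − 1000·9.8·2.81 = 57200 Pa.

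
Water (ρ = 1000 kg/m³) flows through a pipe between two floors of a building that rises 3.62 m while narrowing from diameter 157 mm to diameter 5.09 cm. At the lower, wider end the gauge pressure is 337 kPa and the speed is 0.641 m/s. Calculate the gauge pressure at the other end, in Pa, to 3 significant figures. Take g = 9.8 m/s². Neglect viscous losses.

Continuity gives A₁v₁ = A₂v₂, so v₂ = (194 cm²)/(20.3 cm²) × 0.641 m/s = 6.10 m/s.
Energy conservation along the streamline gives P₂ = P₁ − ½ρ(v₂² − v₁²) − ρg(h₂ − h₁).
P₂ = 337000 + ½·1000·(0.641² − 6.10²) − 1000·9.8·(+3.62) = 337000 + (-18400) − (35500) = 283000 Pa.

P₂ = 283000 Pa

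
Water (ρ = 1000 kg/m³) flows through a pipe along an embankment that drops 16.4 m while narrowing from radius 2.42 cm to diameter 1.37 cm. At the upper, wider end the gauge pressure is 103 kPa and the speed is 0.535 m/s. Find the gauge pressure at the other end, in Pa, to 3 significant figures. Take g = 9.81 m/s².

P₂ ≈ 242000 Pa

The volume flow rate is constant, so v₂ = (A₁/A₂)v₁ = (18.4/1.47)·0.535 = 6.68 m/s.
Bernoulli: P₁ + ½ρv₁² + ρg h₁ = P₂ + ½ρv₂² + ρg h₂, so P₂ = P₁ + ½ρ(v₁² − v₂²) − ρg(h₂ − h₁).
P₂ = 103000 + ½·1000·(0.535² − 6.68²) − 1000·9.81·(−16.4) = 103000 + (-22200) − (-161000) = 242000 Pa.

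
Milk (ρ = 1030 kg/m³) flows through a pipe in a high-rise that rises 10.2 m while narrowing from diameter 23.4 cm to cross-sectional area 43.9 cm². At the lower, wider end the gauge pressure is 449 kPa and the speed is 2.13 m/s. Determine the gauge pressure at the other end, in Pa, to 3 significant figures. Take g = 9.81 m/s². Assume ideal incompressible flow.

Continuity gives A₁v₁ = A₂v₂, so v₂ = (430 cm²)/(43.9 cm²) × 2.13 m/s = 20.9 m/s.
Bernoulli: P₁ + ½ρv₁² + ρg h₁ = P₂ + ½ρv₂² + ρg h₂, so P₂ = P₁ + ½ρ(v₁² − v₂²) − ρg(h₂ − h₁).
P₂ = 449000 + ½·1030·(2.13² − 20.9²) − 1030·9.81·(+10.2) = 449000 + (-222000) − (103000) = 124000 Pa.

P₂ = 124000 Pa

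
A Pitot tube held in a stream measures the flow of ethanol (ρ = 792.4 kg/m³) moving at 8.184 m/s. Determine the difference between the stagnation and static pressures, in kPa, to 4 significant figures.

ΔP ≈ 26.54 kPa

Bernoulli between the free stream and the stagnation point: ½ρv² = P_stag − P_static.
ΔP = ½·792.4·8.184² = 26540 Pa.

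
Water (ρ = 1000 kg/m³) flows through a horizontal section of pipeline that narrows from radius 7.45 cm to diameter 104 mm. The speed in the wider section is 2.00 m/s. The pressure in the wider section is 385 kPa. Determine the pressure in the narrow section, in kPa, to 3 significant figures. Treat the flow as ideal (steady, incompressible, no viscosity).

By continuity, v₂ = v₁·A₁/A₂ = 2.00·(174/84.9) = 4.11 m/s.
Bernoulli (h₁ = h₂): P₁ − P₂ = ½ρ(v₂² − v₁²).
P₂ = P₁ − ½ρ(v₂² − v₁²) = 385000 − ½·1000·(4.11² − 2.00²) = 385000 − 6430 = 379000 Pa.

P₂ ≈ 379 kPa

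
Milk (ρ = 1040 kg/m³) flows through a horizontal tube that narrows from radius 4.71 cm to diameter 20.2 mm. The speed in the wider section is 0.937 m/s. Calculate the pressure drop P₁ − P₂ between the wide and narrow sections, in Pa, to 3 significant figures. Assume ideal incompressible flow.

ΔP = 215000 Pa

By continuity, v₂ = v₁·A₁/A₂ = 0.937·(69.7/3.20) = 20.4 m/s.
With no height change, Bernoulli's equation is P₁ + ½ρv₁² = P₂ + ½ρv₂².
P₁ − P₂ = ½·1040·(20.4² − 0.937²) = ½·1040·414 = 215000 Pa.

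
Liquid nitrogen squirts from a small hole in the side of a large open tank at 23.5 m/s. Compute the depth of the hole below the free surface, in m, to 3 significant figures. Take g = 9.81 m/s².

28.1 m

Torricelli: v = √(2gh), so h = v²/(2g).
h = 23.5²/(2·9.81) = 552/19.62 = 28.1 m.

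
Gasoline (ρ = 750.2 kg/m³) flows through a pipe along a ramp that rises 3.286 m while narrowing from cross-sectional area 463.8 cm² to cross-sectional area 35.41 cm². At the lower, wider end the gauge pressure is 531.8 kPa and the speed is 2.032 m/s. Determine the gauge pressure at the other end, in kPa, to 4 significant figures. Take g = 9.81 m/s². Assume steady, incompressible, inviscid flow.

P₂ ≈ 243.5 kPa

By continuity, v₂ = v₁·A₁/A₂ = 2.032·(463.8/35.41) = 26.62 m/s.
Applying Bernoulli between the two ends and solving for P₂: P₂ = P₁ + ½ρ(v₁² − v₂²) − ρgΔh.
P₂ = 531800 + ½·750.2·(2.032² − 26.62²) − 750.2·9.81·(+3.286) = 531800 + (-264200) − (24180) = 243500 Pa.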